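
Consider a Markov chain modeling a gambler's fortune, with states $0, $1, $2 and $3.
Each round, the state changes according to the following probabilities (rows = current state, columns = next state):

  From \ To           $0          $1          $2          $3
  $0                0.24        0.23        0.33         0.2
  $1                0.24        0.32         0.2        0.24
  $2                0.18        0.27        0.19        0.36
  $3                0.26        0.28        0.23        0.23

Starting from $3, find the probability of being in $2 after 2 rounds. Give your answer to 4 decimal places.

0.2384

Propagate the distribution vector 2 rounds from $3.
After 0 rounds: (0.0000, 0.0000, 0.0000, 1.0000)
After 1 round: (0.2600, 0.2800, 0.2300, 0.2300)
After 2 rounds: (0.2308, 0.2759, 0.2384, 0.2549)
P(in $2 after 2 rounds) = 0.2384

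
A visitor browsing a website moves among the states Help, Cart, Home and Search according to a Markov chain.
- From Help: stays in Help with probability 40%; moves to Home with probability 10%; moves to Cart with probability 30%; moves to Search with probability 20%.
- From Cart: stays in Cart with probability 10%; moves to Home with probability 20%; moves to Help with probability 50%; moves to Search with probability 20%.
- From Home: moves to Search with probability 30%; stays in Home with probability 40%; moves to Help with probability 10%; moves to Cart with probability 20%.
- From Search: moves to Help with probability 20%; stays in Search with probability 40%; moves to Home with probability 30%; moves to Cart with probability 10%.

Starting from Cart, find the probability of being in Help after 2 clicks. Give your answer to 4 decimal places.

Propagate the distribution vector 2 clicks from Cart.
After 0 clicks: (0.0000, 1.0000, 0.0000, 0.0000)
After 1 click: (0.5000, 0.1000, 0.2000, 0.2000)
After 2 clicks: (0.3100, 0.2200, 0.2100, 0.2600)
P(in Help after 2 clicks) = 0.3100

0.3100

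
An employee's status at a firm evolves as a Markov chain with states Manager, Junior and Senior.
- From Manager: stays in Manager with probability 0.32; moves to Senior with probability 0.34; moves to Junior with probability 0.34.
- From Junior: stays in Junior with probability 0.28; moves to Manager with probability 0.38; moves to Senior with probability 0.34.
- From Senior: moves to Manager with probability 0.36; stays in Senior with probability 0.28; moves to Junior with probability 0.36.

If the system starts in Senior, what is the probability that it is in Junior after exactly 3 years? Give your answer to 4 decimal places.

0.3270

Propagate the distribution vector 3 years from Senior.
After 0 years: (0.0000, 0.0000, 1.0000)
After 1 year: (0.3600, 0.3600, 0.2800)
After 2 years: (0.3528, 0.3240, 0.3232)
After 3 years: (0.3524, 0.3270, 0.3206)
P(in Junior after 3 years) = 0.3270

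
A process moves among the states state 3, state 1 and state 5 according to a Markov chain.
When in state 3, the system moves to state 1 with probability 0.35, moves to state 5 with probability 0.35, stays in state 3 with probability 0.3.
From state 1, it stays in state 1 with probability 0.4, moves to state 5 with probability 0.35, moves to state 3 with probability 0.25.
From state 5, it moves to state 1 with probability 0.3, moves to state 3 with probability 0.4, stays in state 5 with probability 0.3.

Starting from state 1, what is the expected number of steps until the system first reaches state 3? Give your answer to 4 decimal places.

3.3333

Let t(s) be the expected number of steps to first reach state 3 from state s, with t(state 3) = 0. Conditioning on the first step:
t(state 1) = 1 + 0.4·t(state 1) + 0.35·t(state 5)
t(state 5) = 1 + 0.3·t(state 1) + 0.3·t(state 5)
Solving: t(state 1) = 3.3333, t(state 5) = 2.8571.
Expected steps from state 1 to state 3: 3.3333.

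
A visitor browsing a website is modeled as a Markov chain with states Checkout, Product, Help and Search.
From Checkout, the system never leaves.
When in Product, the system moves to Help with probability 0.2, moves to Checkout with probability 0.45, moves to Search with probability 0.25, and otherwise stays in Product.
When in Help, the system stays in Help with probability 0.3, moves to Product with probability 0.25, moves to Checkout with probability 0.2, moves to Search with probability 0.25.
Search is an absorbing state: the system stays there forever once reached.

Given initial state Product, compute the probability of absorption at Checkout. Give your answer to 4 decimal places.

Let h(s) be the probability of absorption at Checkout starting from transient state s. Then h(Checkout) = 1 and h(Search) = 0. By first-step analysis:
h(Product) = 0.45·1 + 0.1·h(Product) + 0.2·h(Help) + 0.25·0
h(Help) = 0.2·1 + 0.25·h(Product) + 0.3·h(Help) + 0.25·0
Solving: h(Product) = 0.6121, h(Help) = 0.5043.
Starting from Product, the probability is 0.6121.

0.6121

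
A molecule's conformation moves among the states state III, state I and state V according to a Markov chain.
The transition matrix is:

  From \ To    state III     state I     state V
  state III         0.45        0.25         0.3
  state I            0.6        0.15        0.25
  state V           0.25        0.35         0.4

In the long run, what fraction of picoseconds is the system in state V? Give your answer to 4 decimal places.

Let the stationary distribution be π with π = πP and π_1 + π_2 + π_3 = 1.
π_1 = 0.45·π_1 + 0.6·π_2 + 0.25·π_3
π_2 = 0.25·π_1 + 0.15·π_2 + 0.35·π_3
Solving with the normalization constraint gives π = (0.4246, 0.2563, 0.3191).
So the stationary probability of state V is 0.3191.

0.3191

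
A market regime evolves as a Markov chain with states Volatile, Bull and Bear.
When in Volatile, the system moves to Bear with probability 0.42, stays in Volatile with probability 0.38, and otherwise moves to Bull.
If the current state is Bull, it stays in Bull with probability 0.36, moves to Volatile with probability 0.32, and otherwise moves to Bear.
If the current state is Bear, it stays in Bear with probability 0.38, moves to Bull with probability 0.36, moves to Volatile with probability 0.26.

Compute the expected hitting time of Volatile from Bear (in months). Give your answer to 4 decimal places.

Let t(s) be the expected number of months to first reach Volatile from state s, with t(Volatile) = 0. Conditioning on the first month:
t(Bull) = 1 + 0.36·t(Bull) + 0.32·t(Bear)
t(Bear) = 1 + 0.36·t(Bull) + 0.38·t(Bear)
Solving: t(Bull) = 3.3381, t(Bear) = 3.5511.
Expected months from Bear to Volatile: 3.5511.

3.5511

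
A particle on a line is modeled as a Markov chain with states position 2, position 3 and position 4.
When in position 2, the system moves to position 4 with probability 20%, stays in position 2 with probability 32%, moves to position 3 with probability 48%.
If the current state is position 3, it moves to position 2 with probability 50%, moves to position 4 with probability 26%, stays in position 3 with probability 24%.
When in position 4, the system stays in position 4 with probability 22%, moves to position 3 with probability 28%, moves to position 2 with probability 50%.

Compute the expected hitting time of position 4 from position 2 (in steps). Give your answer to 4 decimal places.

Let t(s) be the expected number of steps to first reach position 4 from state s, with t(position 4) = 0. Conditioning on the first step:
t(position 2) = 1 + 0.32·t(position 2) + 0.48·t(position 3)
t(position 3) = 1 + 0.5·t(position 2) + 0.24·t(position 3)
Solving: t(position 2) = 4.4798, t(position 3) = 4.2630.
Expected steps from position 2 to position 4: 4.4798.

4.4798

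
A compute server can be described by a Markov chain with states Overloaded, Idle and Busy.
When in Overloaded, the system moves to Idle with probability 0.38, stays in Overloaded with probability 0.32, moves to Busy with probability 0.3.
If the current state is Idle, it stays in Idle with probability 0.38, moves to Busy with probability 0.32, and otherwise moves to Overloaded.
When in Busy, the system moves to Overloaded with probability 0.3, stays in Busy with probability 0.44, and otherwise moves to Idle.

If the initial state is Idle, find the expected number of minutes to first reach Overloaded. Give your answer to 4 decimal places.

3.3333

Let t(s) be the expected number of minutes to first reach Overloaded from state s, with t(Overloaded) = 0. Conditioning on the first minute:
t(Idle) = 1 + 0.38·t(Idle) + 0.32·t(Busy)
t(Busy) = 1 + 0.26·t(Idle) + 0.44·t(Busy)
Solving: t(Idle) = 3.3333, t(Busy) = 3.3333.
Expected minutes from Idle to Overloaded: 3.3333.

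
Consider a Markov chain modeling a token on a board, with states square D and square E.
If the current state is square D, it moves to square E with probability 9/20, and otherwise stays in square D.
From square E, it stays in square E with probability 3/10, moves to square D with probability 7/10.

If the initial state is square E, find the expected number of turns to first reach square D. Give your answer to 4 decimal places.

Let t(s) be the expected number of turns to first reach square D from state s, with t(square D) = 0. Conditioning on the first turn:
t(square E) = 1 + 0.3·t(square E)
Solving: t(square E) = 1.4286.
Expected turns from square E to square D: 1.4286.

1.4286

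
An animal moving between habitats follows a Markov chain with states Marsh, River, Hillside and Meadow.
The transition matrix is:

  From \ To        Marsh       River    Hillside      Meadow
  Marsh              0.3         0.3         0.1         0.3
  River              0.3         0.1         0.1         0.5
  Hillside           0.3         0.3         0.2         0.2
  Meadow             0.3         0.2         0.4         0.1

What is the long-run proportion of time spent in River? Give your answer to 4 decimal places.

0.2274

Let the stationary distribution be π with π = πP and π_1 + π_2 + π_3 + π_4 = 1.
π_1 = 0.3·π_1 + 0.3·π_2 + 0.3·π_3 + 0.3·π_4
π_2 = 0.3·π_1 + 0.1·π_2 + 0.3·π_3 + 0.2·π_4
π_3 = 0.1·π_1 + 0.1·π_2 + 0.2·π_3 + 0.4·π_4
Solving with the normalization constraint gives π = (0.3000, 0.2274, 0.2015, 0.2711).
So the stationary probability of River is 0.2274.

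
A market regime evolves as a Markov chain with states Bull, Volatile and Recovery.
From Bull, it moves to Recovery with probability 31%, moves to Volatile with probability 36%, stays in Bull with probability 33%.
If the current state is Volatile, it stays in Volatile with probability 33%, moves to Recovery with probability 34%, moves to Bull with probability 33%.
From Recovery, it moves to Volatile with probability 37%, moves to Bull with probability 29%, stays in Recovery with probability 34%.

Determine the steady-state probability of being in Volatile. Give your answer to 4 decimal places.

0.3527

Let the stationary distribution be π with π = πP and π_1 + π_2 + π_3 = 1.
π_1 = 0.33·π_1 + 0.33·π_2 + 0.29·π_3
π_2 = 0.36·π_1 + 0.33·π_2 + 0.37·π_3
Solving with the normalization constraint gives π = (0.3168, 0.3527, 0.3305).
So the stationary probability of Volatile is 0.3527.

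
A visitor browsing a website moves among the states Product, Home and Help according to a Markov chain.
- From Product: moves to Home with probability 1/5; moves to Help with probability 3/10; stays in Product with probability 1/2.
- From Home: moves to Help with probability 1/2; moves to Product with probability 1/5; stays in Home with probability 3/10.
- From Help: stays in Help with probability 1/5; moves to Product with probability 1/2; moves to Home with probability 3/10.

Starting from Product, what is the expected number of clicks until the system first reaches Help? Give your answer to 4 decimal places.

2.9032

Let t(s) be the expected number of clicks to first reach Help from state s, with t(Help) = 0. Conditioning on the first click:
t(Product) = 1 + 0.5·t(Product) + 0.2·t(Home)
t(Home) = 1 + 0.2·t(Product) + 0.3·t(Home)
Solving: t(Product) = 2.9032, t(Home) = 2.2581.
Expected clicks from Product to Help: 2.9032.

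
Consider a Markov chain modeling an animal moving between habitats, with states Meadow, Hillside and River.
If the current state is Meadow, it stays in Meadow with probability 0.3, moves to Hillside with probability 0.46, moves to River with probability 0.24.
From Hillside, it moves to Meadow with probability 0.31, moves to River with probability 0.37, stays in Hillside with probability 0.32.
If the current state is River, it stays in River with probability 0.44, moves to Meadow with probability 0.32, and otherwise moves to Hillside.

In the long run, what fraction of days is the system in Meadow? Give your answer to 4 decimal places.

Let the stationary distribution be π with π = πP and π_1 + π_2 + π_3 = 1.
π_1 = 0.3·π_1 + 0.31·π_2 + 0.32·π_3
π_2 = 0.46·π_1 + 0.32·π_2 + 0.24·π_3
Solving with the normalization constraint gives π = (0.3104, 0.3351, 0.3545).
So the stationary probability of Meadow is 0.3104.

0.3104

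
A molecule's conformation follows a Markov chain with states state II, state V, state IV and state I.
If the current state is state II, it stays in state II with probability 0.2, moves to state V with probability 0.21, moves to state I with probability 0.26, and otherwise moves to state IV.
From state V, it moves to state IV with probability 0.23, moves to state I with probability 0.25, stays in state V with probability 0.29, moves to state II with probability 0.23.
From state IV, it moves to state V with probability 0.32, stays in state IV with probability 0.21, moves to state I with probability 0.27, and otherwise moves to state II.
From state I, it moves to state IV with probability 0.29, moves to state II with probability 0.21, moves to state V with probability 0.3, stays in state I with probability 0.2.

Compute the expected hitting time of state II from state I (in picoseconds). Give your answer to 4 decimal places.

4.6833

Let t(s) be the expected number of picoseconds to first reach state II from state s, with t(state II) = 0. Conditioning on the first picosecond:
t(state V) = 1 + 0.29·t(state V) + 0.23·t(state IV) + 0.25·t(state I)
t(state IV) = 1 + 0.32·t(state V) + 0.21·t(state IV) + 0.27·t(state I)
t(state I) = 1 + 0.3·t(state V) + 0.29·t(state IV) + 0.2·t(state I)
Solving: t(state V) = 4.5881, t(state IV) = 4.7249, t(state I) = 4.6833.
Expected picoseconds from state I to state II: 4.6833.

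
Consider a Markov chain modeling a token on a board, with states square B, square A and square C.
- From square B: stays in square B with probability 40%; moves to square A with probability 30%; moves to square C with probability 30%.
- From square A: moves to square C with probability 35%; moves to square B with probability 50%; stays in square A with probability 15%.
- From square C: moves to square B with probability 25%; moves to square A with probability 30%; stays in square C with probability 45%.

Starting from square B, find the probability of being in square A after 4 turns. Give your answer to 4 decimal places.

0.2607

Propagate the distribution vector 4 turns from square B.
After 0 turns: (1.0000, 0.0000, 0.0000)
After 1 turn: (0.4000, 0.3000, 0.3000)
After 2 turns: (0.3850, 0.2550, 0.3600)
After 3 turns: (0.3715, 0.2618, 0.3668)
After 4 turns: (0.3712, 0.2607, 0.3681)
P(in square A after 4 turns) = 0.2607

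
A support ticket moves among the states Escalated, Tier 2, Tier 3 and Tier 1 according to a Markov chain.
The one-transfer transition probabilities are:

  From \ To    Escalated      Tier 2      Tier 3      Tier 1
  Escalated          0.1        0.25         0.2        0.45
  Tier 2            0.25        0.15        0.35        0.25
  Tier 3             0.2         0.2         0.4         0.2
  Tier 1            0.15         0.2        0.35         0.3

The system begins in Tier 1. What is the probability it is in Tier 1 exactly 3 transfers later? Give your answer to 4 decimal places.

0.2826

Propagate the distribution vector 3 transfers from Tier 1.
After 0 transfers: (0.0000, 0.0000, 0.0000, 1.0000)
After 1 transfer: (0.1500, 0.2000, 0.3500, 0.3000)
After 2 transfers: (0.1800, 0.1975, 0.3450, 0.2775)
After 3 transfers: (0.1780, 0.1991, 0.3403, 0.2826)
P(in Tier 1 after 3 transfers) = 0.2826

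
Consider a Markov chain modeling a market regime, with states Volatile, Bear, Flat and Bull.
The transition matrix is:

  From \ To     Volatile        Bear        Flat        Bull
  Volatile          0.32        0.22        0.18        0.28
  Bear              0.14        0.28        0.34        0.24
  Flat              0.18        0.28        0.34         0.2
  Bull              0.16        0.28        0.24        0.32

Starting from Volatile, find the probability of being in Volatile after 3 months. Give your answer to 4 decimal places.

Propagate the distribution vector 3 months from Volatile.
After 0 months: (1.0000, 0.0000, 0.0000, 0.0000)
After 1 month: (0.3200, 0.2200, 0.1800, 0.2800)
After 2 months: (0.2104, 0.2608, 0.2608, 0.2680)
After 3 months: (0.1937, 0.2674, 0.2795, 0.2594)
P(in Volatile after 3 months) = 0.1937

0.1937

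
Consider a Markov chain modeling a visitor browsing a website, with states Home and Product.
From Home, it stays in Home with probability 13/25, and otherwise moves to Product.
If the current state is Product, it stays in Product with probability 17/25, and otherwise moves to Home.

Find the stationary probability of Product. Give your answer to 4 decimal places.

Let the stationary distribution be π with π = πP and π_1 + π_2 = 1.
π_1 = 0.52·π_1 + 0.32·π_2
Solving with the normalization constraint gives π = (0.4000, 0.6000).
So the stationary probability of Product is 0.6000.

0.6000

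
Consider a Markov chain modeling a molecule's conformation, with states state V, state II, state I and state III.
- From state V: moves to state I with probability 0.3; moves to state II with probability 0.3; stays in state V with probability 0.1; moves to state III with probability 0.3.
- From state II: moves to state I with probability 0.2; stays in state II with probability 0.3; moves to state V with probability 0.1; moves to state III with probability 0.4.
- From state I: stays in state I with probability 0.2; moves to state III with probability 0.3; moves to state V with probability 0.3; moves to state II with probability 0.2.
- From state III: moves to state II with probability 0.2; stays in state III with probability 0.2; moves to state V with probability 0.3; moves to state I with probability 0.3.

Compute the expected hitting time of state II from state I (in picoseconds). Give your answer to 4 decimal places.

Let t(s) be the expected number of picoseconds to first reach state II from state s, with t(state II) = 0. Conditioning on the first picosecond:
t(state V) = 1 + 0.1·t(state V) + 0.3·t(state I) + 0.3·t(state III)
t(state I) = 1 + 0.3·t(state V) + 0.2·t(state I) + 0.3·t(state III)
t(state III) = 1 + 0.3·t(state V) + 0.3·t(state I) + 0.2·t(state III)
Solving: t(state V) = 4.0741, t(state I) = 4.4444, t(state III) = 4.4444.
Expected picoseconds from state I to state II: 4.4444.

4.4444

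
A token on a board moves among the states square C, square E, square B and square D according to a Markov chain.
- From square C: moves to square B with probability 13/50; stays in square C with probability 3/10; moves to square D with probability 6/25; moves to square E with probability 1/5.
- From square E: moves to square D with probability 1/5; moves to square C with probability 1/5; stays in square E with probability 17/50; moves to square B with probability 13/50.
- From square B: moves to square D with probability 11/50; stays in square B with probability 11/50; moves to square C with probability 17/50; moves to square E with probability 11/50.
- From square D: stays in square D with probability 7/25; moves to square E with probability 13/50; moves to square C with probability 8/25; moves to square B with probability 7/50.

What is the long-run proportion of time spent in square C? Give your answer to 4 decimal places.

Let the stationary distribution be π with π = πP and π_1 + π_2 + π_3 + π_4 = 1.
π_1 = 0.3·π_1 + 0.2·π_2 + 0.34·π_3 + 0.32·π_4
π_2 = 0.2·π_1 + 0.34·π_2 + 0.22·π_3 + 0.26·π_4
π_3 = 0.26·π_1 + 0.26·π_2 + 0.22·π_3 + 0.14·π_4
Solving with the normalization constraint gives π = (0.2882, 0.2541, 0.2229, 0.2348).
So the stationary probability of square C is 0.2882.

0.2882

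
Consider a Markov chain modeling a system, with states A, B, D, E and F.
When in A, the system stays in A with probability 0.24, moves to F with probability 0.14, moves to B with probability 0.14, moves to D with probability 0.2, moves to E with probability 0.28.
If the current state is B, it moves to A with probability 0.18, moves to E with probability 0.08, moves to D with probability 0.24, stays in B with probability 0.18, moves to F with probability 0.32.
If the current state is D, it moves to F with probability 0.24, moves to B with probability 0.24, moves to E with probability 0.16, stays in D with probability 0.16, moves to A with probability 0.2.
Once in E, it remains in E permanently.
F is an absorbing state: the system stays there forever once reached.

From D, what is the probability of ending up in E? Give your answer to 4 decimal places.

0.4155

Let h(s) be the probability of absorption at E starting from transient state s. Then h(E) = 1 and h(F) = 0. By first-step analysis:
h(A) = 0.24·h(A) + 0.14·h(B) + 0.2·h(D) + 0.28·1 + 0.14·0
h(B) = 0.18·h(A) + 0.18·h(B) + 0.24·h(D) + 0.08·1 + 0.32·0
h(D) = 0.2·h(A) + 0.24·h(B) + 0.16·h(D) + 0.16·1 + 0.24·0
Solving: h(A) = 0.5400, h(B) = 0.3377, h(D) = 0.4155.
Starting from D, the probability is 0.4155.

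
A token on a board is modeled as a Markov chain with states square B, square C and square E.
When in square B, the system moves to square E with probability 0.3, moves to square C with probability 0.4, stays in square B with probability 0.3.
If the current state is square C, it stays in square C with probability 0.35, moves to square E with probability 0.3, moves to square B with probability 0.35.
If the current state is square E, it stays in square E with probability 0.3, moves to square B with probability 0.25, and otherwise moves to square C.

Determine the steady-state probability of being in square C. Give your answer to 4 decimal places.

0.3952

Let the stationary distribution be π with π = πP and π_1 + π_2 + π_3 = 1.
π_1 = 0.3·π_1 + 0.35·π_2 + 0.25·π_3
π_2 = 0.4·π_1 + 0.35·π_2 + 0.45·π_3
Solving with the normalization constraint gives π = (0.3048, 0.3952, 0.3000).
So the stationary probability of square C is 0.3952.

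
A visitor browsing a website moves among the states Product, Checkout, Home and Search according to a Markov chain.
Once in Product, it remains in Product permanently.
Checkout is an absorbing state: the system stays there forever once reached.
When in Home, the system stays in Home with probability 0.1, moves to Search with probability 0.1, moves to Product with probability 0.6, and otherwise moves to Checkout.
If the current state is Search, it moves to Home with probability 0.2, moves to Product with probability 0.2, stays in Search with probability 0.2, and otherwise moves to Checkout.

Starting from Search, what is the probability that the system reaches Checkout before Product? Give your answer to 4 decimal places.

Let h(s) be the probability of absorption at Checkout starting from transient state s. Then h(Checkout) = 1 and h(Product) = 0. By first-step analysis:
h(Home) = 0.6·0 + 0.2·1 + 0.1·h(Home) + 0.1·h(Search)
h(Search) = 0.2·0 + 0.4·1 + 0.2·h(Home) + 0.2·h(Search)
Solving: h(Home) = 0.2857, h(Search) = 0.5714.
Starting from Search, the probability is 0.5714.

0.5714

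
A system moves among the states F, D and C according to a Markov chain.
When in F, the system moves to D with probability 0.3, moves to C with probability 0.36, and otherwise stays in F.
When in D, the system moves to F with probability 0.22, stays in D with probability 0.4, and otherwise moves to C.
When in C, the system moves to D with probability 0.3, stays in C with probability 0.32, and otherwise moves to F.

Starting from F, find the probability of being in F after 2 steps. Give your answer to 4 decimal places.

Sum over the intermediate state after 1 step:
P = P(F→F)·P(F→F) + P(F→D)·P(D→F) + P(F→C)·P(C→F)
  = 0.34×0.34 + 0.3×0.22 + 0.36×0.38
  = 0.1156 + 0.0660 + 0.1368 = 0.3184

0.3184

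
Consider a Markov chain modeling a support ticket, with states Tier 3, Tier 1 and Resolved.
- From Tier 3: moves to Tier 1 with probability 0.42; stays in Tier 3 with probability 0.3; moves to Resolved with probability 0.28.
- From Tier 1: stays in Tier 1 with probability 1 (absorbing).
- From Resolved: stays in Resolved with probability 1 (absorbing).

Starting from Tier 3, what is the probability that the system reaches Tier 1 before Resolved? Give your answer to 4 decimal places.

Let h(s) be the probability of absorption at Tier 1 starting from transient state s. Then h(Tier 1) = 1 and h(Resolved) = 0. By first-step analysis:
h(Tier 3) = 0.3·h(Tier 3) + 0.42·1 + 0.28·0
Solving: h(Tier 3) = 0.6000.
Starting from Tier 3, the probability is 0.6000.

0.6000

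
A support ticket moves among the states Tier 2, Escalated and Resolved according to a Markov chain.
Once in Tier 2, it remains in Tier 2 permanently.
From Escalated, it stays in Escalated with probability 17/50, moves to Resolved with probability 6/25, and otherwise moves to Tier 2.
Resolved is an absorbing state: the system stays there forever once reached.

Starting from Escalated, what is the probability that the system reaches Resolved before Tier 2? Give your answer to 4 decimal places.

0.3636

Let h(s) be the probability of absorption at Resolved starting from transient state s. Then h(Resolved) = 1 and h(Tier 2) = 0. By first-step analysis:
h(Escalated) = 0.42·0 + 0.34·h(Escalated) + 0.24·1
Solving: h(Escalated) = 0.3636.
Starting from Escalated, the probability is 0.3636.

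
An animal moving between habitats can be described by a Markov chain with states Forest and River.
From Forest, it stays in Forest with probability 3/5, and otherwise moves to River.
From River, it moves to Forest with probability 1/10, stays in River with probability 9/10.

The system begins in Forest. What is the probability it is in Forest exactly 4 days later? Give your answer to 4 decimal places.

0.2500

Propagate the distribution vector 4 days from Forest.
After 0 days: (1.0000, 0.0000)
After 1 day: (0.6000, 0.4000)
After 2 days: (0.4000, 0.6000)
After 3 days: (0.3000, 0.7000)
After 4 days: (0.2500, 0.7500)
P(in Forest after 4 days) = 0.2500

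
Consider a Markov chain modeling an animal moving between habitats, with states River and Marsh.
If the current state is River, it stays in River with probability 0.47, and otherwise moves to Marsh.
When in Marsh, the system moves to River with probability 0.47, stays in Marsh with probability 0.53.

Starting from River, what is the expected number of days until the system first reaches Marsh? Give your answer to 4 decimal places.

Let t(s) be the expected number of days to first reach Marsh from state s, with t(Marsh) = 0. Conditioning on the first day:
t(River) = 1 + 0.47·t(River)
Solving: t(River) = 1.8868.
Expected days from River to Marsh: 1.8868.

1.8868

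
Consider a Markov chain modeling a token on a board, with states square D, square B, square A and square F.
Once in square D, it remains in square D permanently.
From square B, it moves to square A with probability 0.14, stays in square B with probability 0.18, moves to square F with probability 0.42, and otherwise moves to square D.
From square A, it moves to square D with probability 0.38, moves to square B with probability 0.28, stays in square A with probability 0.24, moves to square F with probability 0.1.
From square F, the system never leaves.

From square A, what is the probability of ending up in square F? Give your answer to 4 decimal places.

0.3418

Let h(s) be the probability of absorption at square F starting from transient state s. Then h(square F) = 1 and h(square D) = 0. By first-step analysis:
h(square B) = 0.26·0 + 0.18·h(square B) + 0.14·h(square A) + 0.42·1
h(square A) = 0.38·0 + 0.28·h(square B) + 0.24·h(square A) + 0.1·1
Solving: h(square B) = 0.5705, h(square A) = 0.3418.
Starting from square A, the probability is 0.3418.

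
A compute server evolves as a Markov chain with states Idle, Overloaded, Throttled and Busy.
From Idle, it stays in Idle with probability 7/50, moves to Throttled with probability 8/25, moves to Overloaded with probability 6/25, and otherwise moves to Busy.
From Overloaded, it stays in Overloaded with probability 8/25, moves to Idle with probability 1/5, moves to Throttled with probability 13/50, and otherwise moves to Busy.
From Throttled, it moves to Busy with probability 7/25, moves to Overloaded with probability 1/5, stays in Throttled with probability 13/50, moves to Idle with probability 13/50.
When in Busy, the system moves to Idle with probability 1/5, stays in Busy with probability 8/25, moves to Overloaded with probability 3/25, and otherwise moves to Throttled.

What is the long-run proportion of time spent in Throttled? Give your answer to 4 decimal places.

Let the stationary distribution be π with π = πP and π_1 + π_2 + π_3 + π_4 = 1.
π_1 = 0.14·π_1 + 0.2·π_2 + 0.26·π_3 + 0.2·π_4
π_2 = 0.24·π_1 + 0.32·π_2 + 0.2·π_3 + 0.12·π_4
π_3 = 0.32·π_1 + 0.26·π_2 + 0.26·π_3 + 0.36·π_4
Solving with the normalization constraint gives π = (0.2057, 0.2109, 0.3006, 0.2828).
So the stationary probability of Throttled is 0.3006.

0.3006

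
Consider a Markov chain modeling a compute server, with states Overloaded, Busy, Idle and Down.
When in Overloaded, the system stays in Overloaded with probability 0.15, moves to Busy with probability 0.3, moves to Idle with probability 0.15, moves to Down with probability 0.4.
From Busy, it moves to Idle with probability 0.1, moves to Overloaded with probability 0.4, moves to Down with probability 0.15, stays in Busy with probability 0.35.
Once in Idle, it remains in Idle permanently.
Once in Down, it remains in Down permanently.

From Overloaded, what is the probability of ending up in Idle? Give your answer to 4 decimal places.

0.2948

Let h(s) be the probability of absorption at Idle starting from transient state s. Then h(Idle) = 1 and h(Down) = 0. By first-step analysis:
h(Overloaded) = 0.15·h(Overloaded) + 0.3·h(Busy) + 0.15·1 + 0.4·0
h(Busy) = 0.4·h(Overloaded) + 0.35·h(Busy) + 0.1·1 + 0.15·0
Solving: h(Overloaded) = 0.2948, h(Busy) = 0.3353.
Starting from Overloaded, the probability is 0.2948.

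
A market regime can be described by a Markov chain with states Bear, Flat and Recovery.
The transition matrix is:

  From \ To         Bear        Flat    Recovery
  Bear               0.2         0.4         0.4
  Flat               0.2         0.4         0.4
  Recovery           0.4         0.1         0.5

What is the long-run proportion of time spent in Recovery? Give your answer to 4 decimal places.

Let the stationary distribution be π with π = πP and π_1 + π_2 + π_3 = 1.
π_1 = 0.2·π_1 + 0.2·π_2 + 0.4·π_3
π_2 = 0.4·π_1 + 0.4·π_2 + 0.1·π_3
Solving with the normalization constraint gives π = (0.2889, 0.2667, 0.4444).
So the stationary probability of Recovery is 0.4444.

0.4444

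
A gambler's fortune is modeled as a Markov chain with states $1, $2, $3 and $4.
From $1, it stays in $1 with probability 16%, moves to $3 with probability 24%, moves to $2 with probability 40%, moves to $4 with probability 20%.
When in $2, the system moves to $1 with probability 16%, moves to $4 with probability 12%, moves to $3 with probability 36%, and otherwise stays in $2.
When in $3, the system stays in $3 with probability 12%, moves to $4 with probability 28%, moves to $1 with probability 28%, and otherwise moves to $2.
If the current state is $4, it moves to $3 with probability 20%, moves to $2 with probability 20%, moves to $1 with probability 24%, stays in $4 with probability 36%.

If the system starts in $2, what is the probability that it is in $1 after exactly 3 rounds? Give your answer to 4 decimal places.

0.2058

Propagate the distribution vector 3 rounds from $2.
After 0 rounds: (0.0000, 1.0000, 0.0000, 0.0000)
After 1 round: (0.1600, 0.3600, 0.3600, 0.1200)
After 2 rounds: (0.2128, 0.3328, 0.2352, 0.2192)
After 3 rounds: (0.2058, 0.3240, 0.2429, 0.2273)
P(in $1 after 3 rounds) = 0.2058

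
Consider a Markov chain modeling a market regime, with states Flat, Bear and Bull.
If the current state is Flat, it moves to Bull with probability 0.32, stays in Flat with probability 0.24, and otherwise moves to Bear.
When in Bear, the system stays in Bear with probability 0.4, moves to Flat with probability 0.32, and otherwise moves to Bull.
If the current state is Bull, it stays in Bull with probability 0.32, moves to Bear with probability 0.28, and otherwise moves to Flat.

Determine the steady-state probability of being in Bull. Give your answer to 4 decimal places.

Let the stationary distribution be π with π = πP and π_1 + π_2 + π_3 = 1.
π_1 = 0.24·π_1 + 0.32·π_2 + 0.4·π_3
π_2 = 0.44·π_1 + 0.4·π_2 + 0.28·π_3
Solving with the normalization constraint gives π = (0.3189, 0.3762, 0.3050).
So the stationary probability of Bull is 0.3050.

0.3050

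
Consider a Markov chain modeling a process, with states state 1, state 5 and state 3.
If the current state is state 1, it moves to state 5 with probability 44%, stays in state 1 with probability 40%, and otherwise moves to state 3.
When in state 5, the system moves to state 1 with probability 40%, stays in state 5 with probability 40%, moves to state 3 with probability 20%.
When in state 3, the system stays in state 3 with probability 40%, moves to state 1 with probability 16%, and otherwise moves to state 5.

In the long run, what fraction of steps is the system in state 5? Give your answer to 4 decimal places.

0.4231

Let the stationary distribution be π with π = πP and π_1 + π_2 + π_3 = 1.
π_1 = 0.4·π_1 + 0.4·π_2 + 0.16·π_3
π_2 = 0.44·π_1 + 0.4·π_2 + 0.44·π_3
Solving with the normalization constraint gives π = (0.3441, 0.4231, 0.2328).
So the stationary probability of state 5 is 0.4231.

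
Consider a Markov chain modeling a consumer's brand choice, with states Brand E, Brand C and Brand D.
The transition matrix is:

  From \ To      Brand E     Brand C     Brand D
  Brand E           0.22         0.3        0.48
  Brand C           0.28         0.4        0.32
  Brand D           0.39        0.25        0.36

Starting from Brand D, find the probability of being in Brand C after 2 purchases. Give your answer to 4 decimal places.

0.3070

Sum over the intermediate state after 1 purchase:
P = P(Brand D→Brand E)·P(Brand E→Brand C) + P(Brand D→Brand C)·P(Brand C→Brand C) + P(Brand D→Brand D)·P(Brand D→Brand C)
  = 0.39×0.3 + 0.25×0.4 + 0.36×0.25
  = 0.1170 + 0.1000 + 0.0900 = 0.3070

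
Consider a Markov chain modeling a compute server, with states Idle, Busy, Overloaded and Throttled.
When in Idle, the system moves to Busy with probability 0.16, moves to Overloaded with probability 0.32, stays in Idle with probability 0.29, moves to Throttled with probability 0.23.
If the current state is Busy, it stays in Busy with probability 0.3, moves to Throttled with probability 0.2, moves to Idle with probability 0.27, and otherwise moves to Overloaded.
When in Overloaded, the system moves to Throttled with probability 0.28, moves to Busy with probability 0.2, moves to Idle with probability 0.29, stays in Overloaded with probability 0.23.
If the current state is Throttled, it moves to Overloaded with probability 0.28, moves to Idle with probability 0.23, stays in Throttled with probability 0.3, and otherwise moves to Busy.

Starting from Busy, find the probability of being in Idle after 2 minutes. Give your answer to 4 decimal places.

Propagate the distribution vector 2 minutes from Busy.
After 0 minutes: (0.0000, 1.0000, 0.0000, 0.0000)
After 1 minute: (0.2700, 0.3000, 0.2300, 0.2000)
After 2 minutes: (0.2720, 0.2172, 0.2643, 0.2465)
P(in Idle after 2 minutes) = 0.2720

0.2720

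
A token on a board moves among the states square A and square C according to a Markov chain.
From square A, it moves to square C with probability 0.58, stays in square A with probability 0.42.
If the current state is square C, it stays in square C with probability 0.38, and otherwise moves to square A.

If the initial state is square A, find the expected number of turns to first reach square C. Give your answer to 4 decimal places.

1.7241

Let t(s) be the expected number of turns to first reach square C from state s, with t(square C) = 0. Conditioning on the first turn:
t(square A) = 1 + 0.42·t(square A)
Solving: t(square A) = 1.7241.
Expected turns from square A to square C: 1.7241.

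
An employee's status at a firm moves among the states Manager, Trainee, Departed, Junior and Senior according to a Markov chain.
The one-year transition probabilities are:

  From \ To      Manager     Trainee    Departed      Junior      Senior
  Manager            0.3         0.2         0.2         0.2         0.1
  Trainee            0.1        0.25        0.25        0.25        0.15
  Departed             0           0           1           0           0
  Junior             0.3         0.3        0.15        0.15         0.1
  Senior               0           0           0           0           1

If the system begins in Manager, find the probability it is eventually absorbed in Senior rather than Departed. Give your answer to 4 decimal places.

0.3564

Let h(s) be the probability of absorption at Senior starting from transient state s. Then h(Senior) = 1 and h(Departed) = 0. By first-step analysis:
h(Manager) = 0.3·h(Manager) + 0.2·h(Trainee) + 0.2·0 + 0.2·h(Junior) + 0.1·1
h(Trainee) = 0.1·h(Manager) + 0.25·h(Trainee) + 0.25·0 + 0.25·h(Junior) + 0.15·1
h(Junior) = 0.3·h(Manager) + 0.3·h(Trainee) + 0.15·0 + 0.15·h(Junior) + 0.1·1
Solving: h(Manager) = 0.3564, h(Trainee) = 0.3725, h(Junior) = 0.3749.
Starting from Manager, the probability is 0.3564.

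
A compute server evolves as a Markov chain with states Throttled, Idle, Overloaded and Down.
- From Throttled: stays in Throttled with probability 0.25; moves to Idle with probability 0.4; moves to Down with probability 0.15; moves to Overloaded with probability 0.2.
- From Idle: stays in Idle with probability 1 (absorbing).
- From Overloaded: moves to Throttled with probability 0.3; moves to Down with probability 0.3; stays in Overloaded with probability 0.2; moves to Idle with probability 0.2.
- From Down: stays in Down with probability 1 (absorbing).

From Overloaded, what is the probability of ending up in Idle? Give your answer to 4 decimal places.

Let h(s) be the probability of absorption at Idle starting from transient state s. Then h(Idle) = 1 and h(Down) = 0. By first-step analysis:
h(Throttled) = 0.25·h(Throttled) + 0.4·1 + 0.2·h(Overloaded) + 0.15·0
h(Overloaded) = 0.3·h(Throttled) + 0.2·1 + 0.2·h(Overloaded) + 0.3·0
Solving: h(Throttled) = 0.6667, h(Overloaded) = 0.5000.
Starting from Overloaded, the probability is 0.5000.

0.5000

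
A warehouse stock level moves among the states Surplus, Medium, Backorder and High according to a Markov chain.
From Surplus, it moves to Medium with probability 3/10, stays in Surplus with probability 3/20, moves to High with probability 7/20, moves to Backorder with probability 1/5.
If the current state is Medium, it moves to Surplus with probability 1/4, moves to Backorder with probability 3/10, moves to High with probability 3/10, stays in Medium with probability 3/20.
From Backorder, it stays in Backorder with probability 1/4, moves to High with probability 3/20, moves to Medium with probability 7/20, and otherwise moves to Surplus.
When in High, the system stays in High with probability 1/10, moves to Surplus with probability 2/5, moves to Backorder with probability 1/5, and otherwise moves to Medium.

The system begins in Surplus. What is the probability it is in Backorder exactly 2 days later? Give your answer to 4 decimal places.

Propagate the distribution vector 2 days from Surplus.
After 0 days: (1.0000, 0.0000, 0.0000, 0.0000)
After 1 day: (0.1500, 0.3000, 0.2000, 0.3500)
After 2 days: (0.2875, 0.2650, 0.2400, 0.2075)
P(in Backorder after 2 days) = 0.2400

0.2400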